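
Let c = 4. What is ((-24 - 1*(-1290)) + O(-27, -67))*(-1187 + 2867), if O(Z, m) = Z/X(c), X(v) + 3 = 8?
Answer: 2117808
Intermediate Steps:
X(v) = 5 (X(v) = -3 + 8 = 5)
O(Z, m) = Z/5
((-24 - 1*(-1290)) + O(-27, -67))*(-1187 + 2867) = ((-24 - 1*(-1290)) + (⅕)*(-27))*(-1187 + 2867) = ((-24 + 1290) - 27/5)*1680 = (1266 - 27/5)*1680 = (6303/5)*1680 = 2117808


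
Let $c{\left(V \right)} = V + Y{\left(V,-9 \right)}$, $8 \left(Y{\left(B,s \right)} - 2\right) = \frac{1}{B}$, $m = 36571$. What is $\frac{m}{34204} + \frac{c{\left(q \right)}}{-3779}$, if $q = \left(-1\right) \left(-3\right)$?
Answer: $\frac{828176183}{775541496} \approx 1.0679$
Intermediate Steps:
$q = 3$
$Y{\left(B,s \right)} = 2 + \frac{1}{8 B}$
$c{\left(V \right)} = 2 + V + \frac{1}{8 V}$ ($c{\left(V \right)} = V + \left(2 + \frac{1}{8 V}\right) = 2 + V + \frac{1}{8 V}$)
$\frac{m}{34204} + \frac{c{\left(q \right)}}{-3779} = \frac{36571}{34204} + \frac{2 + 3 + \frac{1}{8 \cdot 3}}{-3779} = 36571 \cdot \frac{1}{34204} + \left(2 + 3 + \frac{1}{8} \cdot \frac{1}{3}\right) \left(- \frac{1}{3779}\right) = \frac{36571}{34204} + \left(2 + 3 + \frac{1}{24}\right) \left(- \frac{1}{3779}\right) = \frac{36571}{34204} + \frac{121}{24} \left(- \frac{1}{3779}\right) = \frac{36571}{34204} - \frac{121}{90696} = \frac{828176183}{775541496}$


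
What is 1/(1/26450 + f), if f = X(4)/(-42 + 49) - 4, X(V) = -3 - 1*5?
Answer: -185150/952193 ≈ -0.19445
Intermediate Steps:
X(V) = -8 (X(V) = -3 - 5 = -8)
f = -36/7 (f = -8/(-42 + 49) - 4 = -8/7 - 4 = -36/7 ≈ -5.1429)
1/(1/26450 + f) = 1/(1/26450 - 36/7) = 1/(-952193/185150) = -185150/952193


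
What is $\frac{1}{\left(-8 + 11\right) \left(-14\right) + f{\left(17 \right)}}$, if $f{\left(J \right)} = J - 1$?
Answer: $- \frac{1}{26} \approx -0.038462$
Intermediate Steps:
$f{\left(J \right)} = -1 + J$
$\frac{1}{\left(-8 + 11\right) \left(-14\right) + f{\left(17 \right)}} = \frac{1}{\left(-8 + 11\right) \left(-14\right) + \left(-1 + 17\right)} = \frac{1}{3 \left(-14\right) + 16} = \frac{1}{-42 + 16} = \frac{1}{-26} = - \frac{1}{26}$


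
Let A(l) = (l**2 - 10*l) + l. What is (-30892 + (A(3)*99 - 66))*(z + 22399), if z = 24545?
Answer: -1536946560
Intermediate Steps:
A(l) = l**2 - 9*l
(-30892 + (A(3)*99 - 66))*(z + 22399) = (-30892 + ((3*(-9 + 3))*99 - 66))*(24545 + 22399) = (-30892 + ((3*(-6))*99 - 66))*46944 = (-30892 + (-18*99 - 66))*46944 = (-30892 + (-1782 - 66))*46944 = (-30892 - 1848)*46944 = -32740*46944 = -1536946560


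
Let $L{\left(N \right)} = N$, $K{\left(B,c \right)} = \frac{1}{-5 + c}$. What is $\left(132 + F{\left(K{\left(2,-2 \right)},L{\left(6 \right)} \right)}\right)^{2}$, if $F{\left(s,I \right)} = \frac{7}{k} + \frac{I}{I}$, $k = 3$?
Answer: $\frac{164836}{9} \approx 18315.0$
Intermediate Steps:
$F{\left(s,I \right)} = \frac{10}{3}$ ($F{\left(s,I \right)} = \frac{7}{3} + \frac{I}{I} = 7 \cdot \frac{1}{3} + 1 = \frac{7}{3} + 1 = \frac{10}{3}$)
$\left(132 + F{\left(K{\left(2,-2 \right)},L{\left(6 \right)} \right)}\right)^{2} = \left(132 + \frac{10}{3}\right)^{2} = \left(\frac{406}{3}\right)^{2} = \frac{164836}{9}$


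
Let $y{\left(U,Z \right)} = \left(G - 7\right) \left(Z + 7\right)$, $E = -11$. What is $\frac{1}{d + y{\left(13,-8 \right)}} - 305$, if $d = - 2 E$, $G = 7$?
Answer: $- \frac{6709}{22} \approx -304.95$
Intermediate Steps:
$d = 22$ ($d = \left(-2\right) \left(-11\right) = 22$)
$y{\left(U,Z \right)} = 0$ ($y{\left(U,Z \right)} = \left(7 - 7\right) \left(Z + 7\right) = 0 \left(7 + Z\right) = 0$)
$\frac{1}{d + y{\left(13,-8 \right)}} - 305 = \frac{1}{22 + 0} - 305 = \frac{1}{22} - 305 = - \frac{6709}{22}$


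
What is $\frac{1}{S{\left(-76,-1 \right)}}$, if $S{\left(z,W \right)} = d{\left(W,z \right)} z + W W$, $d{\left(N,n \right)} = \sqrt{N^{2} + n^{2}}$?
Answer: $- \frac{1}{33367951} - \frac{76 \sqrt{5777}}{33367951} \approx -0.00017315$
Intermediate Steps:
$S{\left(z,W \right)} = W^{2} + z \sqrt{W^{2} + z^{2}}$ ($S{\left(z,W \right)} = \sqrt{W^{2} + z^{2}} z + W W = z \sqrt{W^{2} + z^{2}} + W^{2} = W^{2} + z \sqrt{W^{2} + z^{2}}$)
$\frac{1}{S{\left(-76,-1 \right)}} = \frac{1}{\left(-1\right)^{2} - 76 \sqrt{\left(-1\right)^{2} + \left(-76\right)^{2}}} = \frac{1}{1 - 76 \sqrt{1 + 5776}} = \frac{1}{1 - 76 \sqrt{5777}}$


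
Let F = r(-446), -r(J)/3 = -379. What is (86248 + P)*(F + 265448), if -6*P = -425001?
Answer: 83751143355/2 ≈ 4.1876e+10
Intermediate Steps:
P = 141667/2 (P = -⅙*(-425001) = 141667/2 ≈ 70834.)
r(J) = 1137 (r(J) = -3*(-379) = 1137)
F = 1137
(86248 + P)*(F + 265448) = (86248 + 141667/2)*(1137 + 265448) = (314163/2)*266585 = 83751143355/2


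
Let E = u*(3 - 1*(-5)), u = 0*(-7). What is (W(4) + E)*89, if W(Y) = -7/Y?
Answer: -623/4 ≈ -155.75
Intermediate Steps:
u = 0
E = 0 (E = 0*(3 - 1*(-5)) = 0*(3 + 5) = 0*8 = 0)
(W(4) + E)*89 = (-7/4 + 0)*89 = -7/4*89 = -623/4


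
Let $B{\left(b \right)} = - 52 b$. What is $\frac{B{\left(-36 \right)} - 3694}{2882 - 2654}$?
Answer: $- \frac{911}{114} \approx -7.9912$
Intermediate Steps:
$\frac{B{\left(-36 \right)} - 3694}{2882 - 2654} = \frac{\left(-52\right) \left(-36\right) - 3694}{2882 - 2654} = \frac{1872 - 3694}{228} = \left(-1822\right) \frac{1}{228} = - \frac{911}{114}$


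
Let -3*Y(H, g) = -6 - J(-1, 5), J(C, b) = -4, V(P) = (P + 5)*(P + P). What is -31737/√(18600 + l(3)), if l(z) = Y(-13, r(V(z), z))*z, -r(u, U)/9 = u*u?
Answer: -447*√18602/262 ≈ -232.69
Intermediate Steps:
V(P) = 2*P*(5 + P) (V(P) = (5 + P)*(2*P) = 2*P*(5 + P))
r(u, U) = -9*u² (r(u, U) = -9*u*u = -9*u²)
Y(H, g) = ⅔ (Y(H, g) = -(-6 - 1*(-4))/3 = -(-6 + 4)/3 = -⅓*(-2) = ⅔)
l(z) = 2*z/3
-31737/√(18600 + l(3)) = -31737/√(18600 + (⅔)*3) = -31737/√(18600 + 2) = -31737*√18602/18602 = -447*√18602/262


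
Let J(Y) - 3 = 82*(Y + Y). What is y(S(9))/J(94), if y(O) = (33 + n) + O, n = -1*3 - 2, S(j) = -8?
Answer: 20/15419 ≈ 0.0012971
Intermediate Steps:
n = -5 (n = -3 - 2 = -5)
J(Y) = 3 + 164*Y (J(Y) = 3 + 82*(Y + Y) = 3 + 82*(2*Y) = 3 + 164*Y)
y(O) = 28 + O (y(O) = (33 - 5) + O = 28 + O)
y(S(9))/J(94) = (28 - 8)/(3 + 164*94) = 20/(3 + 15416) = 20/15419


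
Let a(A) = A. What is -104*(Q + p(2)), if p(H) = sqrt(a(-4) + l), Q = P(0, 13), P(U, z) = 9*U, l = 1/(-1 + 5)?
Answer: -52*I*sqrt(15) ≈ -201.4*I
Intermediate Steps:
l = 1/4 ≈ 0.25000
Q = 0 (Q = 9*0 = 0)
p(H) = I*sqrt(15)/2 (p(H) = sqrt(-4 + 1/4) = sqrt(-15/4) = I*sqrt(15)/2)
-104*(Q + p(2)) = -104*(0 + I*sqrt(15)/2) = -52*I*sqrt(15)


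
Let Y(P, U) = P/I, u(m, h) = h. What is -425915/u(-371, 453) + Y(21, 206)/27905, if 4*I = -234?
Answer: -51502352363/54777515 ≈ -940.21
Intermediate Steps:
I = -117/2 (I = (1/4)*(-234) = -117/2 ≈ -58.500)
Y(P, U) = -2*P/117 (Y(P, U) = P/(-117/2) = P*(-2/117) = -2*P/117)
-425915/u(-371, 453) + Y(21, 206)/27905 = -425915/453 - 2/117*21/27905 = -425915*1/453 - 14/39*1/27905 = -425915/453 - 14/1088295 = -51502352363/54777515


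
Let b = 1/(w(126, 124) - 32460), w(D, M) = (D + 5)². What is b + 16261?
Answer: 248777038/15299 ≈ 16261.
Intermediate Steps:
w(D, M) = (5 + D)²
b = -1/15299 (b = 1/((5 + 126)² - 32460) = 1/(131² - 32460) = 1/(17161 - 32460) = 1/(-15299) = -1/15299 ≈ -6.5364e-5)
b + 16261 = -1/15299 + 16261 = 248777038/15299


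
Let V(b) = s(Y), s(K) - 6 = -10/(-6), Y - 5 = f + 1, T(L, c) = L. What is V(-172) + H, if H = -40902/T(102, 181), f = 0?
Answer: -1180/3 ≈ -393.33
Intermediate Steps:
Y = 6 (Y = 5 + (0 + 1) = 5 + 1 = 6)
s(K) = 23/3 (s(K) = 6 - 10/(-6) = 6 - 10*(-1/6) = 6 + 5/3 = 23/3)
H = -401 (H = -40902/102 = -40902*1/102 = -401)
V(b) = 23/3
V(-172) + H = 23/3 - 401 = -1180/3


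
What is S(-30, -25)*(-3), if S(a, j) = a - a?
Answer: 0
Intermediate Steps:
S(a, j) = 0
S(-30, -25)*(-3) = 0*(-3) = 0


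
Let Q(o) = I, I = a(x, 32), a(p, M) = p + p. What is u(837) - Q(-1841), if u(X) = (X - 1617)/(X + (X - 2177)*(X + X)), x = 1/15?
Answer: -496994/3737205 ≈ -0.13299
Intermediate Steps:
x = 1/15 ≈ 0.066667
u(X) = (-1617 + X)/(X + 2*X*(-2177 + X)) (u(X) = (-1617 + X)/(X + (-2177 + X)*(2*X)) = (-1617 + X)/(X + 2*X*(-2177 + X)))
a(p, M) = 2*p
I = 2/15 (I = 2*(1/15) = 2/15 ≈ 0.13333)
Q(o) = 2/15
u(837) - Q(-1841) = (-1617 + 837)/(837*(-4353 + 2*837)) - 1*2/15 = (1/837)*(-780)/(-4353 + 1674) - 2/15 = (1/837)*(-780)/(-2679) - 2/15 = (1/837)*(-1/2679)*(-780) - 2/15 = 260/747441 - 2/15 = -496994/3737205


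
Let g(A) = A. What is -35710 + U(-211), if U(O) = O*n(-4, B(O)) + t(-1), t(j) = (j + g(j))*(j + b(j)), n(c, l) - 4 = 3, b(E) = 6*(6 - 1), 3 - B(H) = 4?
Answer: -37245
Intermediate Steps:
B(H) = -1 (B(H) = 3 - 1*4 = 3 - 4 = -1)
b(E) = 30 (b(E) = 6*5 = 30)
n(c, l) = 7 (n(c, l) = 4 + 3 = 7)
t(j) = 2*j*(30 + j) (t(j) = (j + j)*(j + 30) = (2*j)*(30 + j) = 2*j*(30 + j))
U(O) = -58 + 7*O (U(O) = O*7 + 2*(-1)*(30 - 1) = 7*O + 2*(-1)*29 = 7*O - 58 = -58 + 7*O)
-35710 + U(-211) = -35710 + (-58 + 7*(-211)) = -35710 + (-58 - 1477) = -35710 - 1535 = -37245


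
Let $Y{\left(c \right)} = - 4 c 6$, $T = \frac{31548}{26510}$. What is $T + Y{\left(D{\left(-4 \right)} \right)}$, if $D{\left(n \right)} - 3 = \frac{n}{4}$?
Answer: $- \frac{56406}{1205} \approx -46.81$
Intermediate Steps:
$D{\left(n \right)} = 3 + \frac{n}{4}$
$T = \frac{1434}{1205}$ ($T = 31548 \cdot \frac{1}{26510} = \frac{1434}{1205} \approx 1.19$)
$Y{\left(c \right)} = - 24 c$
$T + Y{\left(D{\left(-4 \right)} \right)} = \frac{1434}{1205} - 24 \left(3 + \frac{1}{4} \left(-4\right)\right) = \frac{1434}{1205} - 24 \left(3 - 1\right) = \frac{1434}{1205} - 48 = - \frac{56406}{1205}$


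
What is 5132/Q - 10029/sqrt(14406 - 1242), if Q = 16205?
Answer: 5132/16205 - 3343*sqrt(3291)/2194 ≈ -87.094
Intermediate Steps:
5132/Q - 10029/sqrt(14406 - 1242) = 5132/16205 - 10029/sqrt(14406 - 1242) = 5132*(1/16205) - 10029*sqrt(3291)/6582 = 5132/16205 - 10029*sqrt(3291)/6582 = 5132/16205 - 3343*sqrt(3291)/2194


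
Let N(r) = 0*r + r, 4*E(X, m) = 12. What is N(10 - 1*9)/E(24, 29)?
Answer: 1/3 ≈ 0.33333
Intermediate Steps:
E(X, m) = 3 (E(X, m) = (1/4)*12 = 3)
N(r) = r (N(r) = 0 + r = r)
N(10 - 1*9)/E(24, 29) = (10 - 1*9)/3 = (10 - 9)*(1/3) = 1*(1/3) = 1/3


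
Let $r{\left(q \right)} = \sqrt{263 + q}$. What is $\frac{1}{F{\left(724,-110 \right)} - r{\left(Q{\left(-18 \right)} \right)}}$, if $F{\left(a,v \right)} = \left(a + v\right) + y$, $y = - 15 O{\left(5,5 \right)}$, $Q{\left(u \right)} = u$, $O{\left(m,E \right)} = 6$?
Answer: $\frac{524}{274331} + \frac{7 \sqrt{5}}{274331} \approx 0.0019672$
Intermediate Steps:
$y = -90$ ($y = \left(-15\right) 6 = -90$)
$F{\left(a,v \right)} = -90 + a + v$ ($F{\left(a,v \right)} = \left(a + v\right) - 90 = -90 + a + v$)
$\frac{1}{F{\left(724,-110 \right)} - r{\left(Q{\left(-18 \right)} \right)}} = \frac{1}{\left(-90 + 724 - 110\right) - \sqrt{263 - 18}} = \frac{1}{524 - \sqrt{245}} = \frac{1}{524 - 7 \sqrt{5}}$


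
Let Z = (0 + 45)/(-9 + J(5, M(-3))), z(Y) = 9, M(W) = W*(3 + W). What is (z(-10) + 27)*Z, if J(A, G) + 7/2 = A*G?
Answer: -648/5 ≈ -129.60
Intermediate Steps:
J(A, G) = -7/2 + A*G
Z = -18/5 (Z = (0 + 45)/(-9 + (-7/2 + 5*(-3*(3 - 3)))) = 45/(-9 + (-7/2 + 5*(-3*0))) = 45/(-9 + (-7/2 + 5*0)) = 45/(-9 + (-7/2 + 0)) = 45/(-9 - 7/2) = 45/(-25/2) = 45*(-2/25) = -18/5 ≈ -3.6000)
(z(-10) + 27)*Z = (9 + 27)*(-18/5) = 36*(-18/5) = -648/5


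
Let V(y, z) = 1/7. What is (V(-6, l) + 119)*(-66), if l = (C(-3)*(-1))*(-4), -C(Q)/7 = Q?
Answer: -55044/7 ≈ -7863.4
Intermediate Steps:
C(Q) = -7*Q
l = 84 (l = (-7*(-3)*(-1))*(-4) = (21*(-1))*(-4) = -21*(-4) = 84)
V(y, z) = 1/7
(V(-6, l) + 119)*(-66) = (1/7 + 119)*(-66) = (834/7)*(-66) = -55044/7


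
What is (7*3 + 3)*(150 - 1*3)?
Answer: 3528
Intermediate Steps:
(7*3 + 3)*(150 - 1*3) = (21 + 3)*(150 - 3) = 24*147 = 3528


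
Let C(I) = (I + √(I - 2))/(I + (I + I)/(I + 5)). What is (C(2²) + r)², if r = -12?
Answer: 121113/968 - 1107*√2/242 ≈ 118.65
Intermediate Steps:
C(I) = (I + √(-2 + I))/(I + 2*I/(5 + I)) (C(I) = (I + √(-2 + I))/(I + (2*I)/(5 + I)) = (I + √(-2 + I))/(I + 2*I/(5 + I)))
(C(2²) + r)² = (((2²)² + 5*2² + 5*√(-2 + 2²) + 2²*√(-2 + 2²))/((2²)*(7 + 2²)) - 12)² = ((4² + 5*4 + 5*√(-2 + 4) + 4*√(-2 + 4))/(4*(7 + 4)) - 12)² = ((¼)*(16 + 20 + 5*√2 + 4*√2)/11 - 12)² = ((¼)*(1/11)*(36 + 9*√2) - 12)² = ((9/11 + 9*√2/44) - 12)² = (-123/11 + 9*√2/44)²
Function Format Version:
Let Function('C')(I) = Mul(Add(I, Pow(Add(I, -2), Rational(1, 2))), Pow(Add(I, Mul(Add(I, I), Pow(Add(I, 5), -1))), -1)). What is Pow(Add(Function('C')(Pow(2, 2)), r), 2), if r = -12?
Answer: Add(Rational(121113, 968), Mul(Rational(-1107, 242), Pow(2, Rational(1, 2)))) ≈ 118.65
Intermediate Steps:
Function('C')(I) = Mul(Pow(Add(I, Mul(2, I, Pow(Add(5, I), -1))), -1), Add(I, Pow(Add(-2, I), Rational(1, 2)))) (Function('C')(I) = Mul(Add(I, Pow(Add(-2, I), Rational(1, 2))), Pow(Add(I, Mul(Mul(2, I), Pow(Add(5, I), -1))), -1)) = Mul(Add(I, Pow(Add(-2, I), Rational(1, 2))), Pow(Add(I, Mul(2, I, Pow(Add(5, I), -1))), -1)) = Mul(Pow(Add(I, Mul(2, I, Pow(Add(5, I), -1))), -1), Add(I, Pow(Add(-2, I), Rational(1, 2)))))
Pow(Add(Function('C')(Pow(2, 2)), r), 2) = Pow(Add(Mul(Pow(Pow(2, 2), -1), Pow(Add(7, Pow(2, 2)), -1), Add(Pow(Pow(2, 2), 2), Mul(5, Pow(2, 2)), Mul(5, Pow(Add(-2, Pow(2, 2)), Rational(1, 2))), Mul(Pow(2, 2), Pow(Add(-2, Pow(2, 2)), Rational(1, 2))))), -12), 2) = Pow(Add(Mul(Pow(4, -1), Pow(Add(7, 4), -1), Add(Pow(4, 2), Mul(5, 4), Mul(5, Pow(Add(-2, 4), Rational(1, 2))), Mul(4, Pow(Add(-2, 4), Rational(1, 2))))), -12), 2) = Pow(Add(Mul(Rational(1, 4), Pow(11, -1), Add(16, 20, Mul(5, Pow(2, Rational(1, 2))), Mul(4, Pow(2, Rational(1, 2))))), -12), 2) = Pow(Add(Mul(Rational(1, 4), Rational(1, 11), Add(36, Mul(9, Pow(2, Rational(1, 2))))), -12), 2) = Pow(Add(Add(Rational(9, 11), Mul(Rational(9, 44), Pow(2, Rational(1, 2)))), -12), 2) = Pow(Add(Rational(-123, 11), Mul(Rational(9, 44), Pow(2, Rational(1, 2)))), 2)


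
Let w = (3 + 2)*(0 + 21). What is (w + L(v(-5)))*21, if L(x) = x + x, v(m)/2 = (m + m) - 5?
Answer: 945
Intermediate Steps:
v(m) = -10 + 4*m (v(m) = 2*((m + m) - 5) = 2*(2*m - 5) = 2*(-5 + 2*m) = -10 + 4*m)
L(x) = 2*x
w = 105 (w = 5*21 = 105)
(w + L(v(-5)))*21 = (105 + 2*(-10 + 4*(-5)))*21 = (105 + 2*(-10 - 20))*21 = (105 + 2*(-30))*21 = (105 - 60)*21 = 45*21 = 945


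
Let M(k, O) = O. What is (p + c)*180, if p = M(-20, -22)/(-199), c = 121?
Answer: 4338180/199 ≈ 21800.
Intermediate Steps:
p = 22/199 (p = -22/(-199) = -22*(-1/199) = 22/199 ≈ 0.11055)
(p + c)*180 = (22/199 + 121)*180 = (24101/199)*180 = 4338180/199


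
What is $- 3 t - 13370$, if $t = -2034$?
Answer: $-7268$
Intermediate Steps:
$- 3 t - 13370 = \left(-3\right) \left(-2034\right) - 13370 = 6102 - 13370 = -7268$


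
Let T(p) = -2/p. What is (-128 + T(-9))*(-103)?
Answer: 118450/9 ≈ 13161.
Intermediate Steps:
(-128 + T(-9))*(-103) = (-128 - 2/(-9))*(-103) = (-128 - 2*(-⅑))*(-103) = (-128 + 2/9)*(-103) = -1150/9*(-103) = 118450/9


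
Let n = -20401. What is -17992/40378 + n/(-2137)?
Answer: 30203949/3318761 ≈ 9.1010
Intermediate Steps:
-17992/40378 + n/(-2137) = -17992/40378 - 20401/(-2137) = -17992*1/40378 - 20401*(-1/2137) = -692/1553 + 20401/2137 = 30203949/3318761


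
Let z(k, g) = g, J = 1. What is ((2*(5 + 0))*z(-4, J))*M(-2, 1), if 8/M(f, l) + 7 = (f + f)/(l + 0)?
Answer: -80/11 ≈ -7.2727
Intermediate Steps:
M(f, l) = 8/(-7 + 2*f/l) (M(f, l) = 8/(-7 + (f + f)/(l + 0)) = 8/(-7 + (2*f)/l) = 8/(-7 + 2*f/l))
((2*(5 + 0))*z(-4, J))*M(-2, 1) = ((2*(5 + 0))*1)*(8*1/(-7*1 + 2*(-2))) = ((2*5)*1)*(8*1/(-7 - 4)) = (10*1)*(8*1/(-11)) = 10*(8*1*(-1/11)) = 10*(-8/11) = -80/11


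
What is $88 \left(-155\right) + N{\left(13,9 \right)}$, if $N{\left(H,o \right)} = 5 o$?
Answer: $-13595$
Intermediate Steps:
$88 \left(-155\right) + N{\left(13,9 \right)} = 88 \left(-155\right) + 5 \cdot 9 = -13640 + 45 = -13595$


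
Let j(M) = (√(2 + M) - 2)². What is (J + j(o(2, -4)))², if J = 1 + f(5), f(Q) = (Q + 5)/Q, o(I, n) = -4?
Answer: -7 - 40*I*√2 ≈ -7.0 - 56.569*I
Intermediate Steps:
f(Q) = (5 + Q)/Q
j(M) = (-2 + √(2 + M))²
J = 3 (J = 1 + (5 + 5)/5 = 1 + (⅕)*10 = 1 + 2 = 3)
(J + j(o(2, -4)))² = (3 + (-2 + √(2 - 4))²)² = (3 + (-2 + √(-2))²)² = (3 + (-2 + I*√2)²)²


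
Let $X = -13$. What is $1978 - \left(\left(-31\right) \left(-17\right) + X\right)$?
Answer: $1464$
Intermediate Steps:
$1978 - \left(\left(-31\right) \left(-17\right) + X\right) = 1978 - \left(\left(-31\right) \left(-17\right) - 13\right) = 1978 - \left(527 - 13\right) = 1978 - 514 = 1464$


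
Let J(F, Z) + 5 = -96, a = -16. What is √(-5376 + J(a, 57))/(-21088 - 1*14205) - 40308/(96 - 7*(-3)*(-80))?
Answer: 3359/132 - I*√5477/35293 ≈ 25.447 - 0.0020969*I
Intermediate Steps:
J(F, Z) = -101 (J(F, Z) = -5 - 96 = -101)
√(-5376 + J(a, 57))/(-21088 - 1*14205) - 40308/(96 - 7*(-3)*(-80)) = √(-5376 - 101)/(-21088 - 1*14205) - 40308/(96 - 7*(-3)*(-80)) = √(-5477)/(-21088 - 14205) - 40308/(96 + 21*(-80)) = (I*√5477)/(-35293) - 40308/(96 - 1680) = (I*√5477)*(-1/35293) - 40308/(-1584) = -I*√5477/35293 - 40308*(-1/1584) = -I*√5477/35293 + 3359/132 = 3359/132 - I*√5477/35293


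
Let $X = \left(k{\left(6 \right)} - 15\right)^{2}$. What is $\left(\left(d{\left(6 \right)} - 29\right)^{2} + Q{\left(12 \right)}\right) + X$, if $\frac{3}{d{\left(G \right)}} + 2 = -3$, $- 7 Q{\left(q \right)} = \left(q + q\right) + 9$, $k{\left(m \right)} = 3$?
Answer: $\frac{177703}{175} \approx 1015.4$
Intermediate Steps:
$Q{\left(q \right)} = - \frac{9}{7} - \frac{2 q}{7}$ ($Q{\left(q \right)} = - \frac{\left(q + q\right) + 9}{7} = - \frac{2 q + 9}{7} = - \frac{9 + 2 q}{7} = - \frac{9}{7} - \frac{2 q}{7}$)
$d{\left(G \right)} = - \frac{3}{5}$ ($d{\left(G \right)} = \frac{3}{-2 - 3} = \frac{3}{-5} = 3 \left(- \frac{1}{5}\right) = - \frac{3}{5}$)
$X = 144$ ($X = \left(3 - 15\right)^{2} = \left(-12\right)^{2} = 144$)
$\left(\left(d{\left(6 \right)} - 29\right)^{2} + Q{\left(12 \right)}\right) + X = \left(\left(- \frac{3}{5} - 29\right)^{2} - \frac{33}{7}\right) + 144 = \left(\left(- \frac{148}{5}\right)^{2} - \frac{33}{7}\right) + 144 = \left(\frac{21904}{25} - \frac{33}{7}\right) + 144 = \frac{152503}{175} + 144 = \frac{177703}{175}$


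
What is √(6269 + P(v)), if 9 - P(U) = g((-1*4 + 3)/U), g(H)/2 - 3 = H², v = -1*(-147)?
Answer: √135531646/147 ≈ 79.196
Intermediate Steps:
v = 147
g(H) = 6 + 2*H²
P(U) = 3 - 2/U² (P(U) = 9 - (6 + 2*((-1*4 + 3)/U)²) = 9 - (6 + 2*((-4 + 3)/U)²) = 9 - (6 + 2*(-1/U)²) = 9 - (6 + 2/U²) = 9 + (-6 - 2/U²) = 3 - 2/U²)
√(6269 + P(v)) = √(6269 + (3 - 2/147²)) = √(6269 + (3 - 2*1/21609)) = √(6269 + (3 - 2/21609)) = √(6269 + 64825/21609) = √(135531646/21609) = √135531646/147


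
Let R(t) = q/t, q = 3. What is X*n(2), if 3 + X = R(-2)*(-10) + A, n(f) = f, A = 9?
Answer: 42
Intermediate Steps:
R(t) = 3/t
X = 21 (X = -3 + ((3/(-2))*(-10) + 9) = -3 + ((3*(-½))*(-10) + 9) = -3 + (-3/2*(-10) + 9) = -3 + (15 + 9) = -3 + 24 = 21)
X*n(2) = 21*2 = 42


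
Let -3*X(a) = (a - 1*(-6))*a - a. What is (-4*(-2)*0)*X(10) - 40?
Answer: -40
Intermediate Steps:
X(a) = a/3 - a*(6 + a)/3 (X(a) = -((a - 1*(-6))*a - a)/3 = -((a + 6)*a - a)/3 = -((6 + a)*a - a)/3 = -(a*(6 + a) - a)/3 = -(-a + a*(6 + a))/3 = a/3 - a*(6 + a)/3)
(-4*(-2)*0)*X(10) - 40 = (-4*(-2)*0)*(-⅓*10*(5 + 10)) - 40 = (8*0)*(-⅓*10*15) - 40 = 0*(-50) - 40 = 0 - 40 = -40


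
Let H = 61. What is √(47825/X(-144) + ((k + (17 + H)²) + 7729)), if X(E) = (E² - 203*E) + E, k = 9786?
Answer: √406842162746/4152 ≈ 153.62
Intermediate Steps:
X(E) = E² - 202*E
√(47825/X(-144) + ((k + (17 + H)²) + 7729)) = √(47825/((-144*(-202 - 144))) + ((9786 + (17 + 61)²) + 7729)) = √(47825/((-144*(-346))) + ((9786 + 78²) + 7729)) = √(47825/49824 + ((9786 + 6084) + 7729)) = √(47825*(1/49824) + (15870 + 7729)) = √(47825/49824 + 23599) = √(1175844401/49824) = √406842162746/4152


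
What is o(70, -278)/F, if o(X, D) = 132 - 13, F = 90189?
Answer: 119/90189 ≈ 0.0013195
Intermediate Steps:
o(X, D) = 119
o(70, -278)/F = 119/90189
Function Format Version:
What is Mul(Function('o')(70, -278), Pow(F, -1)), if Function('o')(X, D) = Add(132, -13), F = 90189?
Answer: Rational(119, 90189) ≈ 0.0013195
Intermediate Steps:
Function('o')(X, D) = 119
Mul(Function('o')(70, -278), Pow(F, -1)) = Mul(119, Pow(90189, -1)) = Mul(119, Rational(1, 90189)) = Rational(119, 90189)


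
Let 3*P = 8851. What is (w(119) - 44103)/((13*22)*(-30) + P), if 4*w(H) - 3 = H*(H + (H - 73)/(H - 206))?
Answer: 7060525/979562 ≈ 7.2078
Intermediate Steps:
P = 8851/3 (P = (⅓)*8851 = 8851/3 ≈ 2950.3)
w(H) = ¾ + H*(H + (-73 + H)/(-206 + H))/4 (w(H) = ¾ + (H*(H + (H - 73)/(H - 206)))/4 = ¾ + (H*(H + (-73 + H)/(-206 + H)))/4 = ¾ + H*(H + (-73 + H)/(-206 + H))/4)
(w(119) - 44103)/((13*22)*(-30) + P) = ((-618 + 119³ - 205*119² - 70*119)/(4*(-206 + 119)) - 44103)/((13*22)*(-30) + 8851/3) = ((¼)*(-618 + 1685159 - 205*14161 - 8330)/(-87) - 44103)/(286*(-30) + 8851/3) = ((¼)*(-1/87)*(-618 + 1685159 - 2903005 - 8330) - 44103)/(-8580 + 8851/3) = ((¼)*(-1/87)*(-1226794) - 44103)/(-16889/3) = (613397/174 - 44103)*(-3/16889) = -7060525/174*(-3/16889) = 7060525/979562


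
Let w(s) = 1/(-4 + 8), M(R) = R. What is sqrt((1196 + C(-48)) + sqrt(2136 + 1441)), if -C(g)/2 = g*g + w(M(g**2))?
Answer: sqrt(-13650 + 28*sqrt(73))/2 ≈ 57.902*I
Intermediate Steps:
w(s) = 1/4
C(g) = -1/2 - 2*g**2 (C(g) = -2*(g*g + 1/4) = -2*(g**2 + 1/4) = -2*(1/4 + g**2) = -1/2 - 2*g**2)
sqrt((1196 + C(-48)) + sqrt(2136 + 1441)) = sqrt((1196 + (-1/2 - 2*(-48)**2)) + sqrt(2136 + 1441)) = sqrt((1196 + (-1/2 - 2*2304)) + sqrt(3577)) = sqrt((1196 + (-1/2 - 4608)) + 7*sqrt(73)) = sqrt((1196 - 9217/2) + 7*sqrt(73)) = sqrt(-6825/2 + 7*sqrt(73))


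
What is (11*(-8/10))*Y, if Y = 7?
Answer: -308/5 ≈ -61.600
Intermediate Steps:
(11*(-8/10))*Y = (11*(-8/10))*7 = (11*(-8*1/10))*7 = (11*(-4/5))*7 = -44/5*7 = -308/5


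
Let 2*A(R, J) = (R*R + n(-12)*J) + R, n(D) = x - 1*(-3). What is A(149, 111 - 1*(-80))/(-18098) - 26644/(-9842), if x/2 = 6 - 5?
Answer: 367519207/178120516 ≈ 2.0633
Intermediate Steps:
x = 2 (x = 2*(6 - 5) = 2*1 = 2)
n(D) = 5 (n(D) = 2 - 1*(-3) = 2 + 3 = 5)
A(R, J) = R/2 + R²/2 + 5*J/2 (A(R, J) = ((R*R + 5*J) + R)/2 = ((R² + 5*J) + R)/2 = (R + R² + 5*J)/2 = R/2 + R²/2 + 5*J/2)
A(149, 111 - 1*(-80))/(-18098) - 26644/(-9842) = ((½)*149 + (½)*149² + 5*(111 - 1*(-80))/2)/(-18098) - 26644/(-9842) = (149/2 + (½)*22201 + 5*(111 + 80)/2)*(-1/18098) - 26644*(-1/9842) = (149/2 + 22201/2 + (5/2)*191)*(-1/18098) + 13322/4921 = (149/2 + 22201/2 + 955/2)*(-1/18098) + 13322/4921 = (23305/2)*(-1/18098) + 13322/4921 = -23305/36196 + 13322/4921 = 367519207/178120516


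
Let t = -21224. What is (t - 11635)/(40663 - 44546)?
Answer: 32859/3883 ≈ 8.4623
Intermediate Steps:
(t - 11635)/(40663 - 44546) = (-21224 - 11635)/(40663 - 44546) = -32859/(-3883) = -32859*(-1/3883) = 32859/3883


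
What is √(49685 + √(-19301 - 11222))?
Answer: √(49685 + I*√30523) ≈ 222.9 + 0.3919*I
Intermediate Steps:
√(49685 + √(-19301 - 11222)) = √(49685 + √(-30523)) = √(49685 + I*√30523)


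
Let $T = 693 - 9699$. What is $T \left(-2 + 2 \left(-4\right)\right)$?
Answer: $90060$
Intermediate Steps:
$T = -9006$ ($T = 693 - 9699 = -9006$)
$T \left(-2 + 2 \left(-4\right)\right) = - 9006 \left(-2 + 2 \left(-4\right)\right) = - 9006 \left(-2 - 8\right) = \left(-9006\right) \left(-10\right) = 90060$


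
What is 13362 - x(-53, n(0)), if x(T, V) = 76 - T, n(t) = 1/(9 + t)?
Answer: 13233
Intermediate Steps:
13362 - x(-53, n(0)) = 13362 - (76 - 1*(-53)) = 13362 - (76 + 53) = 13362 - 1*129 = 13362 - 129 = 13233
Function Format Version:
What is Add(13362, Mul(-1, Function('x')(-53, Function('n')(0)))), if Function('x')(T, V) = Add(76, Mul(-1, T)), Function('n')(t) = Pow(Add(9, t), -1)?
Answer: 13233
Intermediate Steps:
Add(13362, Mul(-1, Function('x')(-53, Function('n')(0)))) = Add(13362, Mul(-1, Add(76, Mul(-1, -53)))) = Add(13362, Mul(-1, Add(76, 53))) = Add(13362, Mul(-1, 129)) = Add(13362, -129) = 13233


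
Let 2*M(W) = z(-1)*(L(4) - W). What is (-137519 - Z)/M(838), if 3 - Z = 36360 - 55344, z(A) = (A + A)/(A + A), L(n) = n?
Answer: 156506/417 ≈ 375.31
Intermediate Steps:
z(A) = 1 (z(A) = (2*A)/((2*A)) = (2*A)*(1/(2*A)) = 1)
Z = 18987 (Z = 3 - (36360 - 55344) = 3 - 1*(-18984) = 3 + 18984 = 18987)
M(W) = 2 - W/2 (M(W) = (1*(4 - W))/2 = (4 - W)/2 = 2 - W/2)
(-137519 - Z)/M(838) = (-137519 - 1*18987)/(2 - ½*838) = (-137519 - 18987)/(2 - 419) = -156506/(-417) = -156506*(-1/417) = 156506/417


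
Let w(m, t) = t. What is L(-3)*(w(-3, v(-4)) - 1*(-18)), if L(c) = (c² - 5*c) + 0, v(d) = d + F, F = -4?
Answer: 240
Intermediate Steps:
v(d) = -4 + d (v(d) = d - 4 = -4 + d)
L(c) = c² - 5*c
L(-3)*(w(-3, v(-4)) - 1*(-18)) = (-3*(-5 - 3))*((-4 - 4) - 1*(-18)) = (-3*(-8))*(-8 + 18) = 24*10 = 240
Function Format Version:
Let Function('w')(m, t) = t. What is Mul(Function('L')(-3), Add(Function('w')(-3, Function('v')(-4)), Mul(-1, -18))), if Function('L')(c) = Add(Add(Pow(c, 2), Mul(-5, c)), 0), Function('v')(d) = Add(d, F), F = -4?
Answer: 240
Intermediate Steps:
Function('v')(d) = Add(-4, d) (Function('v')(d) = Add(d, -4) = Add(-4, d))
Function('L')(c) = Add(Pow(c, 2), Mul(-5, c))
Mul(Function('L')(-3), Add(Function('w')(-3, Function('v')(-4)), Mul(-1, -18))) = Mul(Mul(-3, Add(-5, -3)), Add(Add(-4, -4), Mul(-1, -18))) = Mul(Mul(-3, -8), Add(-8, 18)) = Mul(24, 10) = 240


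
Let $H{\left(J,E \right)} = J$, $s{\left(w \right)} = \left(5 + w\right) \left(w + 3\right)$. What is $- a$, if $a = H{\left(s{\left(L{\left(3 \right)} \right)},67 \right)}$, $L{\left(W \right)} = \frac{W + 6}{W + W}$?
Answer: $- \frac{117}{4} \approx -29.25$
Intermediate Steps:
$L{\left(W \right)} = \frac{6 + W}{2 W}$
$s{\left(w \right)} = \left(3 + w\right) \left(5 + w\right)$ ($s{\left(w \right)} = \left(5 + w\right) \left(3 + w\right) = \left(3 + w\right) \left(5 + w\right)$)
$a = \frac{117}{4}$ ($a = 15 + \left(\frac{6 + 3}{2 \cdot 3}\right)^{2} + 8 \frac{6 + 3}{2 \cdot 3} = 15 + \left(\frac{1}{2} \cdot \frac{1}{3} \cdot 9\right)^{2} + 8 \cdot \frac{1}{2} \cdot \frac{1}{3} \cdot 9 = 15 + \left(\frac{3}{2}\right)^{2} + 8 \cdot \frac{3}{2} = 15 + \frac{9}{4} + 12 = \frac{117}{4} \approx 29.25$)
$- a = \left(-1\right) \frac{117}{4} = - \frac{117}{4}$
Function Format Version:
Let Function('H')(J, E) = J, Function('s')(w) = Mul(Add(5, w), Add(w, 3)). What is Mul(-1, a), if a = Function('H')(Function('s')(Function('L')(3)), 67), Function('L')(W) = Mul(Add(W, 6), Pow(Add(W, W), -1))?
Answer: Rational(-117, 4) ≈ -29.250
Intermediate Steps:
Function('L')(W) = Mul(Rational(1, 2), Pow(W, -1), Add(6, W)) (Function('L')(W) = Mul(Add(6, W), Pow(Mul(2, W), -1)) = Mul(Add(6, W), Mul(Rational(1, 2), Pow(W, -1))) = Mul(Rational(1, 2), Pow(W, -1), Add(6, W)))
Function('s')(w) = Mul(Add(3, w), Add(5, w)) (Function('s')(w) = Mul(Add(5, w), Add(3, w)) = Mul(Add(3, w), Add(5, w)))
a = Rational(117, 4) (a = Add(15, Pow(Mul(Rational(1, 2), Pow(3, -1), Add(6, 3)), 2), Mul(8, Mul(Rational(1, 2), Pow(3, -1), Add(6, 3)))) = Add(15, Pow(Mul(Rational(1, 2), Rational(1, 3), 9), 2), Mul(8, Mul(Rational(1, 2), Rational(1, 3), 9))) = Add(15, Pow(Rational(3, 2), 2), Mul(8, Rational(3, 2))) = Add(15, Rational(9, 4), 12) = Rational(117, 4) ≈ 29.250)
Mul(-1, a) = Mul(-1, Rational(117, 4)) = Rational(-117, 4)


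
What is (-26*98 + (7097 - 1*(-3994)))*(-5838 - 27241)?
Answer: -282593897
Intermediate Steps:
(-26*98 + (7097 - 1*(-3994)))*(-5838 - 27241) = (-2548 + (7097 + 3994))*(-33079) = (-2548 + 11091)*(-33079) = 8543*(-33079) = -282593897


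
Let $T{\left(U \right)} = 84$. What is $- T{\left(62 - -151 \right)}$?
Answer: $-84$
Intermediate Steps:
$- T{\left(62 - -151 \right)} = \left(-1\right) 84 = -84$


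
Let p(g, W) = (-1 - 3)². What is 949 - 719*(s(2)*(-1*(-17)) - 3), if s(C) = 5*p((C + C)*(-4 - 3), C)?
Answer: -974734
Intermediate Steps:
p(g, W) = 16 (p(g, W) = (-4)² = 16)
s(C) = 80 (s(C) = 5*16 = 80)
949 - 719*(s(2)*(-1*(-17)) - 3) = 949 - 719*(80*(-1*(-17)) - 3) = 949 - 719*(80*17 - 3) = 949 - 719*(1360 - 3) = 949 - 719*1357 = 949 - 975683 = -974734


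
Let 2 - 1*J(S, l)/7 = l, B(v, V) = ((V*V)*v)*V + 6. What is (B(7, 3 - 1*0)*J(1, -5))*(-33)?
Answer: -315315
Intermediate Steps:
B(v, V) = 6 + v*V³ (B(v, V) = (V²*v)*V + 6 = (v*V²)*V + 6 = v*V³ + 6 = 6 + v*V³)
J(S, l) = 14 - 7*l
(B(7, 3 - 1*0)*J(1, -5))*(-33) = ((6 + 7*(3 - 1*0)³)*(14 - 7*(-5)))*(-33) = ((6 + 7*(3 + 0)³)*(14 + 35))*(-33) = ((6 + 7*3³)*49)*(-33) = ((6 + 7*27)*49)*(-33) = ((6 + 189)*49)*(-33) = (195*49)*(-33) = 9555*(-33) = -315315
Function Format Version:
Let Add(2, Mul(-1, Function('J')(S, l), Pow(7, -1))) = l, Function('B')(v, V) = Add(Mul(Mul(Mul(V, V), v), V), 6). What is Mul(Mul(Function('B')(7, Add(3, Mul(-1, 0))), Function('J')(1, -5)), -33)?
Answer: -315315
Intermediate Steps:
Function('B')(v, V) = Add(6, Mul(v, Pow(V, 3))) (Function('B')(v, V) = Add(Mul(Mul(Pow(V, 2), v), V), 6) = Add(Mul(Mul(v, Pow(V, 2)), V), 6) = Add(Mul(v, Pow(V, 3)), 6) = Add(6, Mul(v, Pow(V, 3))))
Function('J')(S, l) = Add(14, Mul(-7, l))
Mul(Mul(Function('B')(7, Add(3, Mul(-1, 0))), Function('J')(1, -5)), -33) = Mul(Mul(Add(6, Mul(7, Pow(Add(3, Mul(-1, 0)), 3))), Add(14, Mul(-7, -5))), -33) = Mul(Mul(Add(6, Mul(7, Pow(Add(3, 0), 3))), Add(14, 35)), -33) = Mul(Mul(Add(6, Mul(7, Pow(3, 3))), 49), -33) = Mul(Mul(Add(6, Mul(7, 27)), 49), -33) = Mul(Mul(Add(6, 189), 49), -33) = Mul(Mul(195, 49), -33) = Mul(9555, -33) = -315315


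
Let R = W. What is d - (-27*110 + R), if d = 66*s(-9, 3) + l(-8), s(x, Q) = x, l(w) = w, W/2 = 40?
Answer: 2288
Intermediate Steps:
W = 80 (W = 2*40 = 80)
R = 80
d = -602 (d = 66*(-9) - 8 = -594 - 8 = -602)
d - (-27*110 + R) = -602 - (-27*110 + 80) = -602 - (-2970 + 80) = -602 - 1*(-2890) = -602 + 2890 = 2288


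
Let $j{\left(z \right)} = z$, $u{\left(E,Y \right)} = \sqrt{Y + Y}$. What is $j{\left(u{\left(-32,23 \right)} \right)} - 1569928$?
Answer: $-1569928 + \sqrt{46} \approx -1.5699 \cdot 10^{6}$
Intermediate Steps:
$u{\left(E,Y \right)} = \sqrt{2} \sqrt{Y}$ ($u{\left(E,Y \right)} = \sqrt{2 Y} = \sqrt{2} \sqrt{Y}$)
$j{\left(u{\left(-32,23 \right)} \right)} - 1569928 = \sqrt{2} \sqrt{23} - 1569928 = \sqrt{46} - 1569928 = -1569928 + \sqrt{46}$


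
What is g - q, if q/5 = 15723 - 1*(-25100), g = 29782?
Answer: -174333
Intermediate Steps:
q = 204115 (q = 5*(15723 - 1*(-25100)) = 5*(15723 + 25100) = 5*40823 = 204115)
g - q = 29782 - 1*204115 = 29782 - 204115 = -174333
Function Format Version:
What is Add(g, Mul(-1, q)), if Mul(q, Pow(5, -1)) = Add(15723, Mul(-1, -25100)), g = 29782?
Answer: -174333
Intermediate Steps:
q = 204115 (q = Mul(5, Add(15723, Mul(-1, -25100))) = Mul(5, Add(15723, 25100)) = Mul(5, 40823) = 204115)
Add(g, Mul(-1, q)) = Add(29782, Mul(-1, 204115)) = Add(29782, -204115) = -174333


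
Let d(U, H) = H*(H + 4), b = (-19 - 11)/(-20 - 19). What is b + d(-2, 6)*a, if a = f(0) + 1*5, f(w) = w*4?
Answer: 3910/13 ≈ 300.77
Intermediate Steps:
f(w) = 4*w
b = 10/13 (b = -30/(-39) = -30*(-1/39) = 10/13 ≈ 0.76923)
a = 5 (a = 4*0 + 1*5 = 0 + 5 = 5)
d(U, H) = H*(4 + H)
b + d(-2, 6)*a = 10/13 + (6*(4 + 6))*5 = 10/13 + (6*10)*5 = 10/13 + 60*5 = 10/13 + 300 = 3910/13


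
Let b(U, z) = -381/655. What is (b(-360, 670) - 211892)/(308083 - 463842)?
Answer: 138789641/102022145 ≈ 1.3604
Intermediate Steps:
b(U, z) = -381/655 (b(U, z) = -381*1/655 = -381/655)
(b(-360, 670) - 211892)/(308083 - 463842) = (-381/655 - 211892)/(308083 - 463842) = -138789641/655/(-155759) = -138789641/655*(-1/155759) = 138789641/102022145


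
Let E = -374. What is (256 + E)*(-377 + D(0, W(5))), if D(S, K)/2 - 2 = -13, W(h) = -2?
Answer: 47082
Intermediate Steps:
D(S, K) = -22 (D(S, K) = 4 + 2*(-13) = 4 - 26 = -22)
(256 + E)*(-377 + D(0, W(5))) = (256 - 374)*(-377 - 22) = -118*(-399) = 47082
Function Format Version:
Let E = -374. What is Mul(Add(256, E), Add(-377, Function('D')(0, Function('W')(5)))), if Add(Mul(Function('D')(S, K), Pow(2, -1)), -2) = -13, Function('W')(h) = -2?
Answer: 47082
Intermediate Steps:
Function('D')(S, K) = -22 (Function('D')(S, K) = Add(4, Mul(2, -13)) = Add(4, -26) = -22)
Mul(Add(256, E), Add(-377, Function('D')(0, Function('W')(5)))) = Mul(Add(256, -374), Add(-377, -22)) = Mul(-118, -399) = 47082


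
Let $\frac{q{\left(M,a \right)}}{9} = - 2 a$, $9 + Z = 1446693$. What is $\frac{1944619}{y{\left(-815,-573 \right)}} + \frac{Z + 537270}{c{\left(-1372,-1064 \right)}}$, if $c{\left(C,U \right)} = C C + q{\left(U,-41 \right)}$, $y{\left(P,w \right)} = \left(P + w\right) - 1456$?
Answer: $- \frac{1828156227671}{2677799484} \approx -682.71$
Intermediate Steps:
$y{\left(P,w \right)} = -1456 + P + w$
$Z = 1446684$ ($Z = -9 + 1446693 = 1446684$)
$q{\left(M,a \right)} = - 18 a$ ($q{\left(M,a \right)} = 9 \left(- 2 a\right) = - 18 a$)
$c{\left(C,U \right)} = 738 + C^{2}$ ($c{\left(C,U \right)} = C C - -738 = C^{2} + 738 = 738 + C^{2}$)
$\frac{1944619}{y{\left(-815,-573 \right)}} + \frac{Z + 537270}{c{\left(-1372,-1064 \right)}} = \frac{1944619}{-1456 - 815 - 573} + \frac{1446684 + 537270}{738 + \left(-1372\right)^{2}} = \frac{1944619}{-2844} + \frac{1983954}{738 + 1882384} = 1944619 \left(- \frac{1}{2844}\right) + \frac{1983954}{1883122} = - \frac{1944619}{2844} + 1983954 \cdot \frac{1}{1883122} = - \frac{1944619}{2844} + \frac{991977}{941561} = - \frac{1828156227671}{2677799484}$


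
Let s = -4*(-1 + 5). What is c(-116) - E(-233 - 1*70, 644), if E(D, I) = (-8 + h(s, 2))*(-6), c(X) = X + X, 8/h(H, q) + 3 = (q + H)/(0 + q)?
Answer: -1424/5 ≈ -284.80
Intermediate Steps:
s = -16 (s = -4*4 = -16)
h(H, q) = 8/(-3 + (H + q)/q) (h(H, q) = 8/(-3 + (q + H)/(0 + q)) = 8/(-3 + (H + q)/q))
c(X) = 2*X
E(D, I) = 264/5 (E(D, I) = (-8 + 8*2/(-16 - 2*2))*(-6) = (-8 + 8*2/(-16 - 4))*(-6) = (-8 + 8*2/(-20))*(-6) = (-8 + 8*2*(-1/20))*(-6) = (-8 - ⅘)*(-6) = -44/5*(-6) = 264/5)
c(-116) - E(-233 - 1*70, 644) = 2*(-116) - 1*264/5 = -232 - 264/5 = -1424/5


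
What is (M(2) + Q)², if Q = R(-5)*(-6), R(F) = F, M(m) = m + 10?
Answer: 1764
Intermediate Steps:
M(m) = 10 + m
Q = 30 (Q = -5*(-6) = 30)
(M(2) + Q)² = ((10 + 2) + 30)² = (12 + 30)² = 42² = 1764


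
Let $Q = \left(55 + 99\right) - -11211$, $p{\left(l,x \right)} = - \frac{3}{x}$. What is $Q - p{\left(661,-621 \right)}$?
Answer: $\frac{2352554}{207} \approx 11365.0$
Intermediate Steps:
$Q = 11365$ ($Q = 154 + 11211 = 11365$)
$Q - p{\left(661,-621 \right)} = 11365 - - \frac{3}{-621} = 11365 - \left(-3\right) \left(- \frac{1}{621}\right) = 11365 - \frac{1}{207} = \frac{2352554}{207}$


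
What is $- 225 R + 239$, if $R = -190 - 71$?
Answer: $58964$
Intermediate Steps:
$R = -261$ ($R = -190 - 71 = -261$)
$- 225 R + 239 = \left(-225\right) \left(-261\right) + 239 = 58725 + 239 = 58964$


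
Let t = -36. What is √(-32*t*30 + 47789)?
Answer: √82349 ≈ 286.97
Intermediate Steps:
√(-32*t*30 + 47789) = √(-32*(-36)*30 + 47789) = √(1152*30 + 47789) = √(34560 + 47789) = √82349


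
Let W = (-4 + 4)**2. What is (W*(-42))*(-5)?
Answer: 0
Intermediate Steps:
W = 0 (W = 0**2 = 0)
(W*(-42))*(-5) = (0*(-42))*(-5) = 0*(-5) = 0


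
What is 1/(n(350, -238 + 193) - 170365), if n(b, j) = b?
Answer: -1/170015 ≈ -5.8818e-6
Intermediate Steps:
1/(n(350, -238 + 193) - 170365) = 1/(350 - 170365) = 1/(-170015) = -1/170015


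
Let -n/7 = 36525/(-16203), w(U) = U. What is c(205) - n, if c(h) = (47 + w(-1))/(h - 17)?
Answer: -7886927/507694 ≈ -15.535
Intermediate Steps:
c(h) = 46/(-17 + h) (c(h) = (47 - 1)/(h - 17) = 46/(-17 + h))
n = 85225/5401 (n = -255675/(-16203) = -255675*(-1)/16203 = -7*(-12175/5401) = 85225/5401 ≈ 15.779)
c(205) - n = 46/(-17 + 205) - 1*85225/5401 = 46/188 - 85225/5401 = 46*(1/188) - 85225/5401 = 23/94 - 85225/5401 = -7886927/507694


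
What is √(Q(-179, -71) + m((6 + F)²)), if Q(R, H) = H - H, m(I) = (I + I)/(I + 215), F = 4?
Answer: 2*√70/21 ≈ 0.79682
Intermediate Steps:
m(I) = 2*I/(215 + I) (m(I) = (2*I)/(215 + I) = 2*I/(215 + I))
Q(R, H) = 0
√(Q(-179, -71) + m((6 + F)²)) = √(0 + 2*(6 + 4)²/(215 + (6 + 4)²)) = √(0 + 2*10²/(215 + 10²)) = √(0 + 2*100/(215 + 100)) = √(0 + 2*100/315) = √(0 + 2*100*(1/315)) = √(0 + 40/63) = √(40/63) = 2*√70/21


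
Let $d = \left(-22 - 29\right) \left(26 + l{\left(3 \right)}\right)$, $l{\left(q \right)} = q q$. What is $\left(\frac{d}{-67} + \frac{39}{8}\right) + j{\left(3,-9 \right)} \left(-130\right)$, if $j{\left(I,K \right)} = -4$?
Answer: $\frac{295613}{536} \approx 551.52$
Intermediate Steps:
$l{\left(q \right)} = q^{2}$
$d = -1785$ ($d = \left(-22 - 29\right) \left(26 + 3^{2}\right) = - 51 \left(26 + 9\right) = \left(-51\right) 35 = -1785$)
$\left(\frac{d}{-67} + \frac{39}{8}\right) + j{\left(3,-9 \right)} \left(-130\right) = \left(- \frac{1785}{-67} + \frac{39}{8}\right) - -520 = \left(\left(-1785\right) \left(- \frac{1}{67}\right) + 39 \cdot \frac{1}{8}\right) + 520 = \left(\frac{1785}{67} + \frac{39}{8}\right) + 520 = \frac{16893}{536} + 520 = \frac{295613}{536}$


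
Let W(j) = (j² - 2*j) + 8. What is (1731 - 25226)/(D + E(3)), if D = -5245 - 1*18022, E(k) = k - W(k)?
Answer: 4699/4655 ≈ 1.0095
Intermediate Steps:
W(j) = 8 + j² - 2*j
E(k) = -8 - k² + 3*k (E(k) = k - (8 + k² - 2*k) = k + (-8 - k² + 2*k) = -8 - k² + 3*k)
D = -23267 (D = -5245 - 18022 = -23267)
(1731 - 25226)/(D + E(3)) = (1731 - 25226)/(-23267 + (-8 - 1*3² + 3*3)) = -23495/(-23267 + (-8 - 1*9 + 9)) = -23495/(-23267 + (-8 - 9 + 9)) = -23495/(-23267 - 8) = -23495/(-23275) = -23495*(-1/23275) = 4699/4655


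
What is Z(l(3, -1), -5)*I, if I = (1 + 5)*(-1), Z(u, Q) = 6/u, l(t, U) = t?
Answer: -12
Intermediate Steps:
I = -6 (I = 6*(-1) = -6)
Z(l(3, -1), -5)*I = (6/3)*(-6) = (6*(1/3))*(-6) = 2*(-6) = -12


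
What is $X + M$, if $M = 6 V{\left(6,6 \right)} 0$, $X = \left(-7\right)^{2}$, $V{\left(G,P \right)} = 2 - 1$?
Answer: $49$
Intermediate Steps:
$V{\left(G,P \right)} = 1$ ($V{\left(G,P \right)} = 2 - 1 = 1$)
$X = 49$
$M = 0$ ($M = 6 \cdot 1 \cdot 0 = 6 \cdot 0 = 0$)
$X + M = 49 + 0 = 49$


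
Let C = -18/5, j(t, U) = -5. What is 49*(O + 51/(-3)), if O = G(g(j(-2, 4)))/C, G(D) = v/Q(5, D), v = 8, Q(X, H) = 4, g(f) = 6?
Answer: -7742/9 ≈ -860.22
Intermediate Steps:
C = -18/5 (C = -18*1/5 = -18/5 ≈ -3.6000)
G(D) = 2 (G(D) = 8/4 = 8*(1/4) = 2)
O = -5/9 (O = 2/(-18/5) = 2*(-5/18) = -5/9 ≈ -0.55556)
49*(O + 51/(-3)) = 49*(-5/9 + 51/(-3)) = 49*(-5/9 + 51*(-1/3)) = 49*(-5/9 - 17) = 49*(-158/9) = -7742/9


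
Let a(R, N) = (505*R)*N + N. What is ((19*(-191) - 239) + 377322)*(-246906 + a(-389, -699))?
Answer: 51188387472300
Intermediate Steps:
a(R, N) = N + 505*N*R (a(R, N) = 505*N*R + N = N + 505*N*R)
((19*(-191) - 239) + 377322)*(-246906 + a(-389, -699)) = ((19*(-191) - 239) + 377322)*(-246906 - 699*(1 + 505*(-389))) = ((-3629 - 239) + 377322)*(-246906 - 699*(1 - 196445)) = (-3868 + 377322)*(-246906 - 699*(-196444)) = 373454*(-246906 + 137314356) = 373454*137067450 = 51188387472300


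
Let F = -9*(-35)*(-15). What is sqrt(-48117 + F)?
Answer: I*sqrt(52842) ≈ 229.87*I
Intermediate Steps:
F = -4725 (F = 315*(-15) = -4725)
sqrt(-48117 + F) = sqrt(-48117 - 4725) = sqrt(-52842) = I*sqrt(52842)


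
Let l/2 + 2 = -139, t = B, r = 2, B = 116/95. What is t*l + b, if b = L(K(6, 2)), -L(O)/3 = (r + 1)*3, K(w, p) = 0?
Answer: -35277/95 ≈ -371.34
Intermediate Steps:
B = 116/95 (B = 116*(1/95) = 116/95 ≈ 1.2211)
t = 116/95 ≈ 1.2211
l = -282 (l = -4 + 2*(-139) = -4 - 278 = -282)
L(O) = -27 (L(O) = -3*(2 + 1)*3 = -9*3 = -3*9 = -27)
b = -27
t*l + b = (116/95)*(-282) - 27 = -32712/95 - 27 = -35277/95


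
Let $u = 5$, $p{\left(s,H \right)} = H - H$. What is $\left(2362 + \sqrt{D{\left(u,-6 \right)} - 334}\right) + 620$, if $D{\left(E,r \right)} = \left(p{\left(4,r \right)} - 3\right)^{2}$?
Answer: $2982 + 5 i \sqrt{13} \approx 2982.0 + 18.028 i$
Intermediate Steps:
$p{\left(s,H \right)} = 0$
$D{\left(E,r \right)} = 9$ ($D{\left(E,r \right)} = \left(0 - 3\right)^{2} = \left(-3\right)^{2} = 9$)
$\left(2362 + \sqrt{D{\left(u,-6 \right)} - 334}\right) + 620 = \left(2362 + \sqrt{9 - 334}\right) + 620 = \left(2362 + \sqrt{-325}\right) + 620 = \left(2362 + 5 i \sqrt{13}\right) + 620 = 2982 + 5 i \sqrt{13}$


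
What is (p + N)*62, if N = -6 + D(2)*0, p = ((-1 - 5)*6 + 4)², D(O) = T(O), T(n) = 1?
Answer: 63116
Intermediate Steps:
D(O) = 1
p = 1024 (p = (-6*6 + 4)² = (-36 + 4)² = (-32)² = 1024)
N = -6 (N = -6 + 1*0 = -6 + 0 = -6)
(p + N)*62 = (1024 - 6)*62 = 1018*62 = 63116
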